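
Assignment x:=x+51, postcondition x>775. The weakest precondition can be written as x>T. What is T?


Formula: wp(x:=E, P) = P[E/x] (substitute E for x in postcondition)
Step 1: Postcondition: x>775
Step 2: Substitute x+51 for x: x+51>775
Step 3: Solve for x: x > 775-51 = 724

724


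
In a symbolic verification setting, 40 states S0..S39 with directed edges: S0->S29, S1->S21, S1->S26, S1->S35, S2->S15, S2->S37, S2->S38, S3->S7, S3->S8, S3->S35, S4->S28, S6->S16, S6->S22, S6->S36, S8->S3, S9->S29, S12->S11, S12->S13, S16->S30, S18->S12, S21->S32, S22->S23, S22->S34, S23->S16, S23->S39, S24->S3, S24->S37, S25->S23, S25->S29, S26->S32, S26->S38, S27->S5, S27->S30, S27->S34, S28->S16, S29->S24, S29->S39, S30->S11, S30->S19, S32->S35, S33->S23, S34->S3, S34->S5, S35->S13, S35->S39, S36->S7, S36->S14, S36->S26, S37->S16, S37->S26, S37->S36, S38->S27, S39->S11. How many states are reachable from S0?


BFS from S0:
  layer 0: {S0}
  layer 1: {S29}
  layer 2: {S24, S39}
  layer 3: {S3, S11, S37}
  layer 4: {S7, S8, S16, S26, S35, S36}
  layer 5: {S13, S14, S30, S32, S38}
  layer 6: {S19, S27}
  layer 7: {S5, S34}
Reachable set: {S0, S3, S5, S7, S8, S11, S13, S14, S16, S19, S24, S26, S27, S29, S30, S32, S34, S35, S36, S37, S38, S39}
Count = 22

22


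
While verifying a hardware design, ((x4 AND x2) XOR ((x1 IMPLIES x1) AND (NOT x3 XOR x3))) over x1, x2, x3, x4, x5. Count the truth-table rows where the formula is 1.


Formula: ((x4 AND x2) XOR ((x1 IMPLIES x1) AND (NOT x3 XOR x3))) over 5 vars (32 rows)
Evaluate each row (x1, x2, x3, x4, x5 as bits, MSB first):
  row 0 [00000]: ((0 AND 0) XOR ((0 IMPLIES 0) AND (NOT 0 XOR 0))) -> 1
  row 1 [00001]: ((0 AND 0) XOR ((0 IMPLIES 0) AND (NOT 0 XOR 0))) -> 1
  row 2 [00010]: ((1 AND 0) XOR ((0 IMPLIES 0) AND (NOT 0 XOR 0))) -> 1
  row 3 [00011]: ((1 AND 0) XOR ((0 IMPLIES 0) AND (NOT 0 XOR 0))) -> 1
  row 4 [00100]: ((0 AND 0) XOR ((0 IMPLIES 0) AND (NOT 1 XOR 1))) -> 1
  row 5 [00101]: ((0 AND 0) XOR ((0 IMPLIES 0) AND (NOT 1 XOR 1))) -> 1
  row 6 [00110]: ((1 AND 0) XOR ((0 IMPLIES 0) AND (NOT 1 XOR 1))) -> 1
  row 7 [00111]: ((1 AND 0) XOR ((0 IMPLIES 0) AND (NOT 1 XOR 1))) -> 1
  row 8 [01000]: ((0 AND 1) XOR ((0 IMPLIES 0) AND (NOT 0 XOR 0))) -> 1
  row 9 [01001]: ((0 AND 1) XOR ((0 IMPLIES 0) AND (NOT 0 XOR 0))) -> 1
  row 10 [01010]: ((1 AND 1) XOR ((0 IMPLIES 0) AND (NOT 0 XOR 0))) -> 0
  row 11 [01011]: ((1 AND 1) XOR ((0 IMPLIES 0) AND (NOT 0 XOR 0))) -> 0
  row 12 [01100]: ((0 AND 1) XOR ((0 IMPLIES 0) AND (NOT 1 XOR 1))) -> 1
  row 13 [01101]: ((0 AND 1) XOR ((0 IMPLIES 0) AND (NOT 1 XOR 1))) -> 1
  row 14 [01110]: ((1 AND 1) XOR ((0 IMPLIES 0) AND (NOT 1 XOR 1))) -> 0
  row 15 [01111]: ((1 AND 1) XOR ((0 IMPLIES 0) AND (NOT 1 XOR 1))) -> 0
  row 16 [10000]: ((0 AND 0) XOR ((1 IMPLIES 1) AND (NOT 0 XOR 0))) -> 1
  row 17 [10001]: ((0 AND 0) XOR ((1 IMPLIES 1) AND (NOT 0 XOR 0))) -> 1
  row 18 [10010]: ((1 AND 0) XOR ((1 IMPLIES 1) AND (NOT 0 XOR 0))) -> 1
  row 19 [10011]: ((1 AND 0) XOR ((1 IMPLIES 1) AND (NOT 0 XOR 0))) -> 1
  row 20 [10100]: ((0 AND 0) XOR ((1 IMPLIES 1) AND (NOT 1 XOR 1))) -> 1
  row 21 [10101]: ((0 AND 0) XOR ((1 IMPLIES 1) AND (NOT 1 XOR 1))) -> 1
  row 22 [10110]: ((1 AND 0) XOR ((1 IMPLIES 1) AND (NOT 1 XOR 1))) -> 1
  row 23 [10111]: ((1 AND 0) XOR ((1 IMPLIES 1) AND (NOT 1 XOR 1))) -> 1
  row 24 [11000]: ((0 AND 1) XOR ((1 IMPLIES 1) AND (NOT 0 XOR 0))) -> 1
  row 25 [11001]: ((0 AND 1) XOR ((1 IMPLIES 1) AND (NOT 0 XOR 0))) -> 1
  row 26 [11010]: ((1 AND 1) XOR ((1 IMPLIES 1) AND (NOT 0 XOR 0))) -> 0
  row 27 [11011]: ((1 AND 1) XOR ((1 IMPLIES 1) AND (NOT 0 XOR 0))) -> 0
  row 28 [11100]: ((0 AND 1) XOR ((1 IMPLIES 1) AND (NOT 1 XOR 1))) -> 1
  row 29 [11101]: ((0 AND 1) XOR ((1 IMPLIES 1) AND (NOT 1 XOR 1))) -> 1
  row 30 [11110]: ((1 AND 1) XOR ((1 IMPLIES 1) AND (NOT 1 XOR 1))) -> 0
  row 31 [11111]: ((1 AND 1) XOR ((1 IMPLIES 1) AND (NOT 1 XOR 1))) -> 0
Full result column, 8 rows per line (x1,x2 fixed per line; x3,x4,x5 runs 000..111 left to right):
  rows 0-7 [x1,x2=00]: 11111111  (ones: 8)
  rows 8-15 [x1,x2=01]: 11001100  (ones: 4)
  rows 16-23 [x1,x2=10]: 11111111  (ones: 8)
  rows 24-31 [x1,x2=11]: 11001100  (ones: 4)
Count of 1-rows = 8+4+8+4 = 24

24


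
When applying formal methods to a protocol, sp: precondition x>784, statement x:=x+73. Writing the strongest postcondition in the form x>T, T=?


Formula: sp(P, x:=E) = exists old_x. (x = E[old_x/x]) AND P[old_x/x] (old_x is the value of x before the assignment; eliminate old_x by solving x = E[old_x/x] for old_x)
Step 1: Precondition P: x>784, i.e. old_x > 784
Step 2: Assignment gives x = old_x + 73, so old_x = x - 73
Step 3: Substitute into P: x - 73 > 784
Step 4: Simplify: x > 784+73 = 857

857


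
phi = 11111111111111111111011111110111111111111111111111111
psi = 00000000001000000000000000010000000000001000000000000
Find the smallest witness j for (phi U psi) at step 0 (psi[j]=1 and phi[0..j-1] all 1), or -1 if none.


(phi U psi) at 0: need smallest j with psi[j]=1 and phi[i]=1 for all i in [0,j).
Scan from step 0:
  step 0: phi=1, psi=0 -> continue
  step 1: phi=1, psi=0 -> continue
  step 2: phi=1, psi=0 -> continue
  step 3: phi=1, psi=0 -> continue
  step 10: psi=1 and phi held for [0,10) -> witness found
Witness step = 10

10


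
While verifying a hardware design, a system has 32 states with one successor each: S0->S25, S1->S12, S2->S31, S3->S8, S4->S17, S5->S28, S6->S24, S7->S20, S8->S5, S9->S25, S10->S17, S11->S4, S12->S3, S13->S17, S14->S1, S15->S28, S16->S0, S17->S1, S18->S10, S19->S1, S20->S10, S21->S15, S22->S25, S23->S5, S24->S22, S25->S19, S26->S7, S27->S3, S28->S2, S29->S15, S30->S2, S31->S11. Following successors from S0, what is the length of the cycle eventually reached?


Trace from S0 until a state repeats:
  S0 -> S25 -> S19 -> S1 -> S12 -> S3 -> S8 -> S5 -> S28 -> S2 -> S31 -> S11 -> S4 -> S17 -> S1
S1 first seen at step 3, revisited at step 14.
Cycle length = 14 - 3 = 11

11


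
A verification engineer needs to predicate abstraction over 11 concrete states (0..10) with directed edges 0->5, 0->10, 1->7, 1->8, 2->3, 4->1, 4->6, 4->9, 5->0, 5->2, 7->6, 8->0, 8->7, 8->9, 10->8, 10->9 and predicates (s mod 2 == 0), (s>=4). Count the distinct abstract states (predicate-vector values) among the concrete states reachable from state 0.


BFS from 0:
Concrete reachable: {0, 2, 3, 5, 6, 7, 8, 9, 10}
Abstract via predicates (s mod 2 == 0), (s>=4):
  (0,0) <- {3}
  (0,1) <- {5, 7, 9}
  (1,0) <- {0, 2}
  (1,1) <- {6, 8, 10}
Distinct abstract states = 4

4


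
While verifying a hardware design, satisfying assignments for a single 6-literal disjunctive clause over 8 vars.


Step 1: Total=2^8=256
Step 2: Unsat when all 6 false: 2^2=4
Step 3: Sat=256-4=252

252


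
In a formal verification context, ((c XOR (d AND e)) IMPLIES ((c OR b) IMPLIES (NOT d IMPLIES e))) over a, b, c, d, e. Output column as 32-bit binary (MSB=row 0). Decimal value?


Formula: ((c XOR (d AND e)) IMPLIES ((c OR b) IMPLIES (NOT d IMPLIES e))) over a, b, c, d, e (32 rows)
Evaluate each row (bits = a,b,c,d,e, MSB first):
  row 0 [00000]: ((0 XOR (0 AND 0)) IMPLIES ((0 OR 0) IMPLIES (NOT 0 IMPLIES 0))) -> 1
  row 1 [00001]: ((0 XOR (0 AND 1)) IMPLIES ((0 OR 0) IMPLIES (NOT 0 IMPLIES 1))) -> 1
  row 2 [00010]: ((0 XOR (1 AND 0)) IMPLIES ((0 OR 0) IMPLIES (NOT 1 IMPLIES 0))) -> 1
  row 3 [00011]: ((0 XOR (1 AND 1)) IMPLIES ((0 OR 0) IMPLIES (NOT 1 IMPLIES 1))) -> 1
  row 4 [00100]: ((1 XOR (0 AND 0)) IMPLIES ((1 OR 0) IMPLIES (NOT 0 IMPLIES 0))) -> 0
  row 5 [00101]: ((1 XOR (0 AND 1)) IMPLIES ((1 OR 0) IMPLIES (NOT 0 IMPLIES 1))) -> 1
  row 6 [00110]: ((1 XOR (1 AND 0)) IMPLIES ((1 OR 0) IMPLIES (NOT 1 IMPLIES 0))) -> 1
  row 7 [00111]: ((1 XOR (1 AND 1)) IMPLIES ((1 OR 0) IMPLIES (NOT 1 IMPLIES 1))) -> 1
  row 8 [01000]: ((0 XOR (0 AND 0)) IMPLIES ((0 OR 1) IMPLIES (NOT 0 IMPLIES 0))) -> 1
  row 9 [01001]: ((0 XOR (0 AND 1)) IMPLIES ((0 OR 1) IMPLIES (NOT 0 IMPLIES 1))) -> 1
  row 10 [01010]: ((0 XOR (1 AND 0)) IMPLIES ((0 OR 1) IMPLIES (NOT 1 IMPLIES 0))) -> 1
  row 11 [01011]: ((0 XOR (1 AND 1)) IMPLIES ((0 OR 1) IMPLIES (NOT 1 IMPLIES 1))) -> 1
  row 12 [01100]: ((1 XOR (0 AND 0)) IMPLIES ((1 OR 1) IMPLIES (NOT 0 IMPLIES 0))) -> 0
  row 13 [01101]: ((1 XOR (0 AND 1)) IMPLIES ((1 OR 1) IMPLIES (NOT 0 IMPLIES 1))) -> 1
  row 14 [01110]: ((1 XOR (1 AND 0)) IMPLIES ((1 OR 1) IMPLIES (NOT 1 IMPLIES 0))) -> 1
  row 15 [01111]: ((1 XOR (1 AND 1)) IMPLIES ((1 OR 1) IMPLIES (NOT 1 IMPLIES 1))) -> 1
  row 16 [10000]: ((0 XOR (0 AND 0)) IMPLIES ((0 OR 0) IMPLIES (NOT 0 IMPLIES 0))) -> 1
  row 17 [10001]: ((0 XOR (0 AND 1)) IMPLIES ((0 OR 0) IMPLIES (NOT 0 IMPLIES 1))) -> 1
  row 18 [10010]: ((0 XOR (1 AND 0)) IMPLIES ((0 OR 0) IMPLIES (NOT 1 IMPLIES 0))) -> 1
  row 19 [10011]: ((0 XOR (1 AND 1)) IMPLIES ((0 OR 0) IMPLIES (NOT 1 IMPLIES 1))) -> 1
  row 20 [10100]: ((1 XOR (0 AND 0)) IMPLIES ((1 OR 0) IMPLIES (NOT 0 IMPLIES 0))) -> 0
  row 21 [10101]: ((1 XOR (0 AND 1)) IMPLIES ((1 OR 0) IMPLIES (NOT 0 IMPLIES 1))) -> 1
  row 22 [10110]: ((1 XOR (1 AND 0)) IMPLIES ((1 OR 0) IMPLIES (NOT 1 IMPLIES 0))) -> 1
  row 23 [10111]: ((1 XOR (1 AND 1)) IMPLIES ((1 OR 0) IMPLIES (NOT 1 IMPLIES 1))) -> 1
  row 24 [11000]: ((0 XOR (0 AND 0)) IMPLIES ((0 OR 1) IMPLIES (NOT 0 IMPLIES 0))) -> 1
  row 25 [11001]: ((0 XOR (0 AND 1)) IMPLIES ((0 OR 1) IMPLIES (NOT 0 IMPLIES 1))) -> 1
  row 26 [11010]: ((0 XOR (1 AND 0)) IMPLIES ((0 OR 1) IMPLIES (NOT 1 IMPLIES 0))) -> 1
  row 27 [11011]: ((0 XOR (1 AND 1)) IMPLIES ((0 OR 1) IMPLIES (NOT 1 IMPLIES 1))) -> 1
  row 28 [11100]: ((1 XOR (0 AND 0)) IMPLIES ((1 OR 1) IMPLIES (NOT 0 IMPLIES 0))) -> 0
  row 29 [11101]: ((1 XOR (0 AND 1)) IMPLIES ((1 OR 1) IMPLIES (NOT 0 IMPLIES 1))) -> 1
  row 30 [11110]: ((1 XOR (1 AND 0)) IMPLIES ((1 OR 1) IMPLIES (NOT 1 IMPLIES 0))) -> 1
  row 31 [11111]: ((1 XOR (1 AND 1)) IMPLIES ((1 OR 1) IMPLIES (NOT 1 IMPLIES 1))) -> 1
Full result column, 4 rows per line (a,b,c fixed per line; d,e runs 00..11 left to right):
  rows 0-3 [a,b,c=000]: 1111  = hex F
  rows 4-7 [a,b,c=001]: 0111  = hex 7
  rows 8-11 [a,b,c=010]: 1111  = hex F
  rows 12-15 [a,b,c=011]: 0111  = hex 7
  rows 16-19 [a,b,c=100]: 1111  = hex F
  rows 20-23 [a,b,c=101]: 0111  = hex 7
  rows 24-27 [a,b,c=110]: 1111  = hex F
  rows 28-31 [a,b,c=111]: 0111  = hex 7
Output column (row 0 .. row 31) = 11110111111101111111011111110111
Output column grouped in 4s = 1111 0111 1111 0111 1111 0111 1111 0111 = 0xF7F7F7F7
Convert to decimal digit by digit (value = value*16 + digit):
  F -> 15
  15*16 + 7 = 247
  247*16 + 15 (F) = 3967
  3967*16 + 7 = 63479
  63479*16 + 15 (F) = 1015679
  1015679*16 + 7 = 16250871
  16250871*16 + 15 (F) = 260013951
  260013951*16 + 7 = 4160223223
Decimal = 4160223223

4160223223


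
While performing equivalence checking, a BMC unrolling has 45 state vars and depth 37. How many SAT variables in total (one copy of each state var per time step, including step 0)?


BMC unrolls to depth k, creating one copy of each state var for steps 0..k.
Step count = 37 + 1 = 38 (steps 0 through 37)
Vars per step = 45
Total = 45 * 38 = 1710

1710


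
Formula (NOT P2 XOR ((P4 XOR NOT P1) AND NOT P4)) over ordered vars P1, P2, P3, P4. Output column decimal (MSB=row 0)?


Formula: (NOT P2 XOR ((P4 XOR NOT P1) AND NOT P4)) over P1, P2, P3, P4 (16 rows)
Evaluate each row (bits = P1,P2,P3,P4, MSB first):
  row 0 [0000]: (NOT 0 XOR ((0 XOR NOT 0) AND NOT 0)) -> 0
  row 1 [0001]: (NOT 0 XOR ((1 XOR NOT 0) AND NOT 1)) -> 1
  row 2 [0010]: (NOT 0 XOR ((0 XOR NOT 0) AND NOT 0)) -> 0
  row 3 [0011]: (NOT 0 XOR ((1 XOR NOT 0) AND NOT 1)) -> 1
  row 4 [0100]: (NOT 1 XOR ((0 XOR NOT 0) AND NOT 0)) -> 1
  row 5 [0101]: (NOT 1 XOR ((1 XOR NOT 0) AND NOT 1)) -> 0
  row 6 [0110]: (NOT 1 XOR ((0 XOR NOT 0) AND NOT 0)) -> 1
  row 7 [0111]: (NOT 1 XOR ((1 XOR NOT 0) AND NOT 1)) -> 0
  row 8 [1000]: (NOT 0 XOR ((0 XOR NOT 1) AND NOT 0)) -> 1
  row 9 [1001]: (NOT 0 XOR ((1 XOR NOT 1) AND NOT 1)) -> 1
  row 10 [1010]: (NOT 0 XOR ((0 XOR NOT 1) AND NOT 0)) -> 1
  row 11 [1011]: (NOT 0 XOR ((1 XOR NOT 1) AND NOT 1)) -> 1
  row 12 [1100]: (NOT 1 XOR ((0 XOR NOT 1) AND NOT 0)) -> 0
  row 13 [1101]: (NOT 1 XOR ((1 XOR NOT 1) AND NOT 1)) -> 0
  row 14 [1110]: (NOT 1 XOR ((0 XOR NOT 1) AND NOT 0)) -> 0
  row 15 [1111]: (NOT 1 XOR ((1 XOR NOT 1) AND NOT 1)) -> 0
Full result column, 4 rows per line (P1,P2 fixed per line; P3,P4 runs 00..11 left to right):
  rows 0-3 [P1,P2=00]: 0101  = hex 5
  rows 4-7 [P1,P2=01]: 1010  = hex A
  rows 8-11 [P1,P2=10]: 1111  = hex F
  rows 12-15 [P1,P2=11]: 0000  = hex 0
Output column (row 0 .. row 15) = 0101101011110000
Output column grouped in 4s = 0101 1010 1111 0000 = 0x5AF0
Convert to decimal digit by digit (value = value*16 + digit):
  5 -> 5
  5*16 + 10 (A) = 90
  90*16 + 15 (F) = 1455
  1455*16 + 0 = 23280
Decimal = 23280

23280


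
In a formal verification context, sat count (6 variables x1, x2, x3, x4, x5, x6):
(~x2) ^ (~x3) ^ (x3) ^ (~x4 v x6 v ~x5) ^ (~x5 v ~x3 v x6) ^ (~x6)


CNF with 6 clauses over 6 vars (64 assignments).
An assignment satisfies CNF iff every clause has >=1 true literal.
Check each row (bits = x1,x2,x3,x4,x5,x6; clause T/F shown):
  row 0 [000000]: clauses=TTFTTT -> 0
  row 1 [000001]: clauses=TTFTTF -> 0
  row 2 [000010]: clauses=TTFTTT -> 0
  row 3 [000011]: clauses=TTFTTF -> 0
  row 4 [000100]: clauses=TTFTTT -> 0
  (every remaining row is evaluated the same way; all 64 results are listed next)
Full result column, 8 rows per line (x1,x2,x3 fixed per line; x4,x5,x6 runs 000..111 left to right):
  rows 0-7 [x1,x2,x3=000]: 00000000  (ones: 0)
  rows 8-15 [x1,x2,x3=001]: 00000000  (ones: 0)
  rows 16-23 [x1,x2,x3=010]: 00000000  (ones: 0)
  rows 24-31 [x1,x2,x3=011]: 00000000  (ones: 0)
  rows 32-39 [x1,x2,x3=100]: 00000000  (ones: 0)
  rows 40-47 [x1,x2,x3=101]: 00000000  (ones: 0)
  rows 48-55 [x1,x2,x3=110]: 00000000  (ones: 0)
  rows 56-63 [x1,x2,x3=111]: 00000000  (ones: 0)
Satisfying assignments = 0+0+0+0+0+0+0+0 = 0

0


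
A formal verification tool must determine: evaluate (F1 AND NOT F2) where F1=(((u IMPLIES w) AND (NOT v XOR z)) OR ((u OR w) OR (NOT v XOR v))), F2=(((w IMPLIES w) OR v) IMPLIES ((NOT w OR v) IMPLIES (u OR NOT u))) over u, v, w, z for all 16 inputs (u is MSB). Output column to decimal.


F1 = (((u IMPLIES w) AND (NOT v XOR z)) OR ((u OR w) OR (NOT v XOR v)))
F2 = (((w IMPLIES w) OR v) IMPLIES ((NOT w OR v) IMPLIES (u OR NOT u)))
Counterexample to F1=>F2 is where F1=1 and F2=0.
Evaluate each row (bits = u,v,w,z, MSB first):
  row 0 [0000]: F1=1 F2=1 -> F1&~F2 -> 0
  row 1 [0001]: F1=1 F2=1 -> F1&~F2 -> 0
  row 2 [0010]: F1=1 F2=1 -> F1&~F2 -> 0
  row 3 [0011]: F1=1 F2=1 -> F1&~F2 -> 0
  row 4 [0100]: F1=1 F2=1 -> F1&~F2 -> 0
  row 5 [0101]: F1=1 F2=1 -> F1&~F2 -> 0
  row 6 [0110]: F1=1 F2=1 -> F1&~F2 -> 0
  row 7 [0111]: F1=1 F2=1 -> F1&~F2 -> 0
  row 8 [1000]: F1=1 F2=1 -> F1&~F2 -> 0
  row 9 [1001]: F1=1 F2=1 -> F1&~F2 -> 0
  row 10 [1010]: F1=1 F2=1 -> F1&~F2 -> 0
  row 11 [1011]: F1=1 F2=1 -> F1&~F2 -> 0
  row 12 [1100]: F1=1 F2=1 -> F1&~F2 -> 0
  row 13 [1101]: F1=1 F2=1 -> F1&~F2 -> 0
  row 14 [1110]: F1=1 F2=1 -> F1&~F2 -> 0
  row 15 [1111]: F1=1 F2=1 -> F1&~F2 -> 0
Full result column, 4 rows per line (u,v fixed per line; w,z runs 00..11 left to right):
  rows 0-3 [u,v=00]: 0000  = hex 0
  rows 4-7 [u,v=01]: 0000  = hex 0
  rows 8-11 [u,v=10]: 0000  = hex 0
  rows 12-15 [u,v=11]: 0000  = hex 0
Counterexample vector (row 0 .. row 15) = 0000000000000000
Output column grouped in 4s = 0000 0000 0000 0000 = 0x0000
Convert to decimal digit by digit (value = value*16 + digit):
  0 -> 0
  0*16 + 0 = 0
  0*16 + 0 = 0
  0*16 + 0 = 0
Decimal = 0

0


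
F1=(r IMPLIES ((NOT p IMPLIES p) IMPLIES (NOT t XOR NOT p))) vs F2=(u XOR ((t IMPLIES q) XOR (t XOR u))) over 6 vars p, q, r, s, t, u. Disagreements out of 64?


F1 = (r IMPLIES ((NOT p IMPLIES p) IMPLIES (NOT t XOR NOT p)))
F2 = (u XOR ((t IMPLIES q) XOR (t XOR u)))
Evaluate both on each of 64 rows (bits = p,q,r,s,t,u):
  row 0 [000000]: F1=1 F2=1 -> 0
  row 1 [000001]: F1=1 F2=1 -> 0
  row 2 [000010]: F1=1 F2=1 -> 0
  row 3 [000011]: F1=1 F2=1 -> 0
  row 4 [000100]: F1=1 F2=1 -> 0
  (every remaining row is evaluated the same way; all 64 results are listed next)
Full result column, 8 rows per line (p,q,r fixed per line; s,t,u runs 000..111 left to right):
  rows 0-7 [p,q,r=000]: 00000000  (ones: 0)
  rows 8-15 [p,q,r=001]: 00000000  (ones: 0)
  rows 16-23 [p,q,r=010]: 00110011  (ones: 4)
  rows 24-31 [p,q,r=011]: 00110011  (ones: 4)
  rows 32-39 [p,q,r=100]: 00000000  (ones: 0)
  rows 40-47 [p,q,r=101]: 00110011  (ones: 4)
  rows 48-55 [p,q,r=110]: 00110011  (ones: 4)
  rows 56-63 [p,q,r=111]: 00000000  (ones: 0)
Disagreements = 0+0+4+4+0+4+4+0 = 16

16


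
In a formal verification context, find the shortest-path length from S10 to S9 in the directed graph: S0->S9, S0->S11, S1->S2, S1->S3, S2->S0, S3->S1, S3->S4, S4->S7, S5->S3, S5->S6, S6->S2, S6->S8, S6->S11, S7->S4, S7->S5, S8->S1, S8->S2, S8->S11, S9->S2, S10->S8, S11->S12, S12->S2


BFS layer-by-layer from S10:
  dist 0: {S10}
  dist 1: {S8}
  dist 2: {S1, S2, S11}
  dist 3: {S0, S3, S12}
  dist 4: {S4, S9}
  -> S9 reached at distance 4
Shortest path length = 4

4


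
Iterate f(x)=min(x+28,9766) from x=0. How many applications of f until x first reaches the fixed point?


Step 1: x=0, cap=9766, increment=28
Step 2: x grows by 28 each step until capped at 9766; fixed point is x=9766
Step 3: iterations = ceil(9766/28) = 349

349


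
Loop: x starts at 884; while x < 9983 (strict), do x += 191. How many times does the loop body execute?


Step 1: x goes from 884 toward 9983 by 191; the body runs while x<9983, so iterations = ceil((bound-start)/step)
Step 2: Distance=9099
Step 3: ceil(9099/191)=48

48


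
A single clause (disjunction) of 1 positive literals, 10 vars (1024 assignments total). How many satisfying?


Step 1: Total=2^10=1024
Step 2: Unsat when all 1 false: 2^9=512
Step 3: Sat=1024-512=512

512


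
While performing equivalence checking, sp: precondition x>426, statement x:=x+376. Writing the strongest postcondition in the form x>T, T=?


Formula: sp(P, x:=E) = exists old_x. (x = E[old_x/x]) AND P[old_x/x] (old_x is the value of x before the assignment; eliminate old_x by solving x = E[old_x/x] for old_x)
Step 1: Precondition P: x>426, i.e. old_x > 426
Step 2: Assignment gives x = old_x + 376, so old_x = x - 376
Step 3: Substitute into P: x - 376 > 426
Step 4: Simplify: x > 426+376 = 802

802


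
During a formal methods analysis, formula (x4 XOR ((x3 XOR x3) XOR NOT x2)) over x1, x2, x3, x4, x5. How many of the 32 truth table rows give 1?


Formula: (x4 XOR ((x3 XOR x3) XOR NOT x2)) over 5 vars (32 rows)
Evaluate each row (x1, x2, x3, x4, x5 as bits, MSB first):
  row 0 [00000]: (0 XOR ((0 XOR 0) XOR NOT 0)) -> 1
  row 1 [00001]: (0 XOR ((0 XOR 0) XOR NOT 0)) -> 1
  row 2 [00010]: (1 XOR ((0 XOR 0) XOR NOT 0)) -> 0
  row 3 [00011]: (1 XOR ((0 XOR 0) XOR NOT 0)) -> 0
  row 4 [00100]: (0 XOR ((1 XOR 1) XOR NOT 0)) -> 1
  row 5 [00101]: (0 XOR ((1 XOR 1) XOR NOT 0)) -> 1
  row 6 [00110]: (1 XOR ((1 XOR 1) XOR NOT 0)) -> 0
  row 7 [00111]: (1 XOR ((1 XOR 1) XOR NOT 0)) -> 0
  row 8 [01000]: (0 XOR ((0 XOR 0) XOR NOT 1)) -> 0
  row 9 [01001]: (0 XOR ((0 XOR 0) XOR NOT 1)) -> 0
  row 10 [01010]: (1 XOR ((0 XOR 0) XOR NOT 1)) -> 1
  row 11 [01011]: (1 XOR ((0 XOR 0) XOR NOT 1)) -> 1
  row 12 [01100]: (0 XOR ((1 XOR 1) XOR NOT 1)) -> 0
  row 13 [01101]: (0 XOR ((1 XOR 1) XOR NOT 1)) -> 0
  row 14 [01110]: (1 XOR ((1 XOR 1) XOR NOT 1)) -> 1
  row 15 [01111]: (1 XOR ((1 XOR 1) XOR NOT 1)) -> 1
  row 16 [10000]: (0 XOR ((0 XOR 0) XOR NOT 0)) -> 1
  row 17 [10001]: (0 XOR ((0 XOR 0) XOR NOT 0)) -> 1
  row 18 [10010]: (1 XOR ((0 XOR 0) XOR NOT 0)) -> 0
  row 19 [10011]: (1 XOR ((0 XOR 0) XOR NOT 0)) -> 0
  row 20 [10100]: (0 XOR ((1 XOR 1) XOR NOT 0)) -> 1
  row 21 [10101]: (0 XOR ((1 XOR 1) XOR NOT 0)) -> 1
  row 22 [10110]: (1 XOR ((1 XOR 1) XOR NOT 0)) -> 0
  row 23 [10111]: (1 XOR ((1 XOR 1) XOR NOT 0)) -> 0
  row 24 [11000]: (0 XOR ((0 XOR 0) XOR NOT 1)) -> 0
  row 25 [11001]: (0 XOR ((0 XOR 0) XOR NOT 1)) -> 0
  row 26 [11010]: (1 XOR ((0 XOR 0) XOR NOT 1)) -> 1
  row 27 [11011]: (1 XOR ((0 XOR 0) XOR NOT 1)) -> 1
  row 28 [11100]: (0 XOR ((1 XOR 1) XOR NOT 1)) -> 0
  row 29 [11101]: (0 XOR ((1 XOR 1) XOR NOT 1)) -> 0
  row 30 [11110]: (1 XOR ((1 XOR 1) XOR NOT 1)) -> 1
  row 31 [11111]: (1 XOR ((1 XOR 1) XOR NOT 1)) -> 1
Full result column, 8 rows per line (x1,x2 fixed per line; x3,x4,x5 runs 000..111 left to right):
  rows 0-7 [x1,x2=00]: 11001100  (ones: 4)
  rows 8-15 [x1,x2=01]: 00110011  (ones: 4)
  rows 16-23 [x1,x2=10]: 11001100  (ones: 4)
  rows 24-31 [x1,x2=11]: 00110011  (ones: 4)
Count of 1-rows = 4+4+4+4 = 16

16


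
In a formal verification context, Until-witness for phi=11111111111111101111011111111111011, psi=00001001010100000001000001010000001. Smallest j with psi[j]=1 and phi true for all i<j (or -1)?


(phi U psi) at 0: need smallest j with psi[j]=1 and phi[i]=1 for all i in [0,j).
Scan from step 0:
  step 0: phi=1, psi=0 -> continue
  step 1: phi=1, psi=0 -> continue
  step 2: phi=1, psi=0 -> continue
  step 3: phi=1, psi=0 -> continue
  step 4: psi=1 and phi held for [0,4) -> witness found
Witness step = 4

4


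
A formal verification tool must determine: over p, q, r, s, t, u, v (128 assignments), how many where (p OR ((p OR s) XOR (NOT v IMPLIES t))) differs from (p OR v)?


F1 = (p OR ((p OR s) XOR (NOT v IMPLIES t)))
F2 = (p OR v)
Evaluate both on each of 128 rows (bits = p,q,r,s,t,u,v):
  row 0 [0000000]: F1=0 F2=0 -> 0
  row 1 [0000001]: F1=1 F2=1 -> 0
  row 2 [0000010]: F1=0 F2=0 -> 0
  row 3 [0000011]: F1=1 F2=1 -> 0
  row 4 [0000100]: F1=1 F2=0 (differ) -> 1
  (every remaining row is evaluated the same way; all 128 results are listed next)
Full result column, 8 rows per line (p,q,r,s fixed per line; t,u,v runs 000..111 left to right):
  rows 0-7 [p,q,r,s=0000]: 00001010  (ones: 2)
  rows 8-15 [p,q,r,s=0001]: 11110101  (ones: 6)
  rows 16-23 [p,q,r,s=0010]: 00001010  (ones: 2)
  rows 24-31 [p,q,r,s=0011]: 11110101  (ones: 6)
  rows 32-39 [p,q,r,s=0100]: 00001010  (ones: 2)
  rows 40-47 [p,q,r,s=0101]: 11110101  (ones: 6)
  rows 48-55 [p,q,r,s=0110]: 00001010  (ones: 2)
  rows 56-63 [p,q,r,s=0111]: 11110101  (ones: 6)
  rows 64-71 [p,q,r,s=1000]: 00000000  (ones: 0)
  rows 72-79 [p,q,r,s=1001]: 00000000  (ones: 0)
  rows 80-87 [p,q,r,s=1010]: 00000000  (ones: 0)
  rows 88-95 [p,q,r,s=1011]: 00000000  (ones: 0)
  rows 96-103 [p,q,r,s=1100]: 00000000  (ones: 0)
  rows 104-111 [p,q,r,s=1101]: 00000000  (ones: 0)
  rows 112-119 [p,q,r,s=1110]: 00000000  (ones: 0)
  rows 120-127 [p,q,r,s=1111]: 00000000  (ones: 0)
Disagreements = 2+6+2+6+2+6+2+6+0+0+0+0+0+0+0+0 = 32

32


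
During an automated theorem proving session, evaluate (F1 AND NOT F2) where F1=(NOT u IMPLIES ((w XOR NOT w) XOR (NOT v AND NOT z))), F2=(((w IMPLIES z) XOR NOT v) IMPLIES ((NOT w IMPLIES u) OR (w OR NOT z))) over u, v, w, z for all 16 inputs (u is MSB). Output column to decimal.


F1 = (NOT u IMPLIES ((w XOR NOT w) XOR (NOT v AND NOT z)))
F2 = (((w IMPLIES z) XOR NOT v) IMPLIES ((NOT w IMPLIES u) OR (w OR NOT z)))
Counterexample to F1=>F2 is where F1=1 and F2=0.
Evaluate each row (bits = u,v,w,z, MSB first):
  row 0 [0000]: F1=0 F2=1 -> F1&~F2 -> 0
  row 1 [0001]: F1=1 F2=1 -> F1&~F2 -> 0
  row 2 [0010]: F1=0 F2=1 -> F1&~F2 -> 0
  row 3 [0011]: F1=1 F2=1 -> F1&~F2 -> 0
  row 4 [0100]: F1=1 F2=1 -> F1&~F2 -> 0
  row 5 [0101]: F1=1 F2=0 -> F1&~F2 -> 1
  row 6 [0110]: F1=1 F2=1 -> F1&~F2 -> 0
  row 7 [0111]: F1=1 F2=1 -> F1&~F2 -> 0
  row 8 [1000]: F1=1 F2=1 -> F1&~F2 -> 0
  row 9 [1001]: F1=1 F2=1 -> F1&~F2 -> 0
  row 10 [1010]: F1=1 F2=1 -> F1&~F2 -> 0
  row 11 [1011]: F1=1 F2=1 -> F1&~F2 -> 0
  row 12 [1100]: F1=1 F2=1 -> F1&~F2 -> 0
  row 13 [1101]: F1=1 F2=1 -> F1&~F2 -> 0
  row 14 [1110]: F1=1 F2=1 -> F1&~F2 -> 0
  row 15 [1111]: F1=1 F2=1 -> F1&~F2 -> 0
Full result column, 4 rows per line (u,v fixed per line; w,z runs 00..11 left to right):
  rows 0-3 [u,v=00]: 0000  = hex 0
  rows 4-7 [u,v=01]: 0100  = hex 4
  rows 8-11 [u,v=10]: 0000  = hex 0
  rows 12-15 [u,v=11]: 0000  = hex 0
Counterexample vector (row 0 .. row 15) = 0000010000000000
Output column grouped in 4s = 0000 0100 0000 0000 = 0x0400
Convert to decimal digit by digit (value = value*16 + digit):
  0 -> 0
  0*16 + 4 = 4
  4*16 + 0 = 64
  64*16 + 0 = 1024
Decimal = 1024

1024


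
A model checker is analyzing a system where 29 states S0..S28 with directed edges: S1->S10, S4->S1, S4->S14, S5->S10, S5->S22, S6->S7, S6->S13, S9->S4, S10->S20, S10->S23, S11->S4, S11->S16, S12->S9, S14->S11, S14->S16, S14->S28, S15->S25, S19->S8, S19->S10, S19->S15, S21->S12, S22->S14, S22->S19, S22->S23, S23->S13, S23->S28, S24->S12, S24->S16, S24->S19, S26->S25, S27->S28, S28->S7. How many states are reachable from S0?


BFS from S0:
  layer 0: {S0}
Reachable set: {S0}
Count = 1

1


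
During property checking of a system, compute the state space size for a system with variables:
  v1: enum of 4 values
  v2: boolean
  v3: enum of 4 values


State space = product of domain sizes of all variables.
Domain sizes:
  v1 (enum of 4 values): 4
  v2 (boolean): 2
  v3 (enum of 4 values): 4
Product = 4 * 2 * 4 = 32

32


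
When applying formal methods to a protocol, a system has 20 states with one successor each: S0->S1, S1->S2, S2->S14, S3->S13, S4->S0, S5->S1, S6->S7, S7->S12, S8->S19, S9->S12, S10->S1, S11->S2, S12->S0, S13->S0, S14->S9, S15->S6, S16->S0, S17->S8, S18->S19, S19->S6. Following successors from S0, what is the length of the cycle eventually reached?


Trace from S0 until a state repeats:
  S0 -> S1 -> S2 -> S14 -> S9 -> S12 -> S0
S0 first seen at step 0, revisited at step 6.
Cycle length = 6 - 0 = 6

6


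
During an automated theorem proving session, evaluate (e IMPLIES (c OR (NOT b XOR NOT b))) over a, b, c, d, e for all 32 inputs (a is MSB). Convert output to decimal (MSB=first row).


Formula: (e IMPLIES (c OR (NOT b XOR NOT b))) over a, b, c, d, e (32 rows)
Evaluate each row (bits = a,b,c,d,e, MSB first):
  row 0 [00000]: (0 IMPLIES (0 OR (NOT 0 XOR NOT 0))) -> 1
  row 1 [00001]: (1 IMPLIES (0 OR (NOT 0 XOR NOT 0))) -> 0
  row 2 [00010]: (0 IMPLIES (0 OR (NOT 0 XOR NOT 0))) -> 1
  row 3 [00011]: (1 IMPLIES (0 OR (NOT 0 XOR NOT 0))) -> 0
  row 4 [00100]: (0 IMPLIES (1 OR (NOT 0 XOR NOT 0))) -> 1
  row 5 [00101]: (1 IMPLIES (1 OR (NOT 0 XOR NOT 0))) -> 1
  row 6 [00110]: (0 IMPLIES (1 OR (NOT 0 XOR NOT 0))) -> 1
  row 7 [00111]: (1 IMPLIES (1 OR (NOT 0 XOR NOT 0))) -> 1
  row 8 [01000]: (0 IMPLIES (0 OR (NOT 1 XOR NOT 1))) -> 1
  row 9 [01001]: (1 IMPLIES (0 OR (NOT 1 XOR NOT 1))) -> 0
  row 10 [01010]: (0 IMPLIES (0 OR (NOT 1 XOR NOT 1))) -> 1
  row 11 [01011]: (1 IMPLIES (0 OR (NOT 1 XOR NOT 1))) -> 0
  row 12 [01100]: (0 IMPLIES (1 OR (NOT 1 XOR NOT 1))) -> 1
  row 13 [01101]: (1 IMPLIES (1 OR (NOT 1 XOR NOT 1))) -> 1
  row 14 [01110]: (0 IMPLIES (1 OR (NOT 1 XOR NOT 1))) -> 1
  row 15 [01111]: (1 IMPLIES (1 OR (NOT 1 XOR NOT 1))) -> 1
  row 16 [10000]: (0 IMPLIES (0 OR (NOT 0 XOR NOT 0))) -> 1
  row 17 [10001]: (1 IMPLIES (0 OR (NOT 0 XOR NOT 0))) -> 0
  row 18 [10010]: (0 IMPLIES (0 OR (NOT 0 XOR NOT 0))) -> 1
  row 19 [10011]: (1 IMPLIES (0 OR (NOT 0 XOR NOT 0))) -> 0
  row 20 [10100]: (0 IMPLIES (1 OR (NOT 0 XOR NOT 0))) -> 1
  row 21 [10101]: (1 IMPLIES (1 OR (NOT 0 XOR NOT 0))) -> 1
  row 22 [10110]: (0 IMPLIES (1 OR (NOT 0 XOR NOT 0))) -> 1
  row 23 [10111]: (1 IMPLIES (1 OR (NOT 0 XOR NOT 0))) -> 1
  row 24 [11000]: (0 IMPLIES (0 OR (NOT 1 XOR NOT 1))) -> 1
  row 25 [11001]: (1 IMPLIES (0 OR (NOT 1 XOR NOT 1))) -> 0
  row 26 [11010]: (0 IMPLIES (0 OR (NOT 1 XOR NOT 1))) -> 1
  row 27 [11011]: (1 IMPLIES (0 OR (NOT 1 XOR NOT 1))) -> 0
  row 28 [11100]: (0 IMPLIES (1 OR (NOT 1 XOR NOT 1))) -> 1
  row 29 [11101]: (1 IMPLIES (1 OR (NOT 1 XOR NOT 1))) -> 1
  row 30 [11110]: (0 IMPLIES (1 OR (NOT 1 XOR NOT 1))) -> 1
  row 31 [11111]: (1 IMPLIES (1 OR (NOT 1 XOR NOT 1))) -> 1
Full result column, 4 rows per line (a,b,c fixed per line; d,e runs 00..11 left to right):
  rows 0-3 [a,b,c=000]: 1010  = hex A
  rows 4-7 [a,b,c=001]: 1111  = hex F
  rows 8-11 [a,b,c=010]: 1010  = hex A
  rows 12-15 [a,b,c=011]: 1111  = hex F
  rows 16-19 [a,b,c=100]: 1010  = hex A
  rows 20-23 [a,b,c=101]: 1111  = hex F
  rows 24-27 [a,b,c=110]: 1010  = hex A
  rows 28-31 [a,b,c=111]: 1111  = hex F
Output column (row 0 .. row 31) = 10101111101011111010111110101111
Output column grouped in 4s = 1010 1111 1010 1111 1010 1111 1010 1111 = 0xAFAFAFAF
Convert to decimal digit by digit (value = value*16 + digit):
  A -> 10
  10*16 + 15 (F) = 175
  175*16 + 10 (A) = 2810
  2810*16 + 15 (F) = 44975
  44975*16 + 10 (A) = 719610
  719610*16 + 15 (F) = 11513775
  11513775*16 + 10 (A) = 184220410
  184220410*16 + 15 (F) = 2947526575
Decimal = 2947526575

2947526575


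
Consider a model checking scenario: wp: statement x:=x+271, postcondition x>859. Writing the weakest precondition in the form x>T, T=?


Formula: wp(x:=E, P) = P[E/x] (substitute E for x in postcondition)
Step 1: Postcondition: x>859
Step 2: Substitute x+271 for x: x+271>859
Step 3: Solve for x: x > 859-271 = 588

588


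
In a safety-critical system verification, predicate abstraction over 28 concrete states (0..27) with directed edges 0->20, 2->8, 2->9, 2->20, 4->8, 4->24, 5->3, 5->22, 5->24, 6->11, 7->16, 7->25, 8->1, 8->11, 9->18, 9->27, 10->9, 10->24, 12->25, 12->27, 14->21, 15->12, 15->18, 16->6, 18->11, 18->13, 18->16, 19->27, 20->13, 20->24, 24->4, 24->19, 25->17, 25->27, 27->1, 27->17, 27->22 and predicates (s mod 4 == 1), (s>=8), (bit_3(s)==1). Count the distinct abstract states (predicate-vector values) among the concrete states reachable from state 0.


BFS from 0:
Concrete reachable: {0, 1, 4, 8, 11, 13, 17, 19, 20, 22, 24, 27}
Abstract via predicates (s mod 4 == 1), (s>=8), (bit_3(s)==1):
  (0,0,0) <- {0, 4}
  (0,1,0) <- {19, 20, 22}
  (0,1,1) <- {8, 11, 24, 27}
  (1,0,0) <- {1}
  (1,1,0) <- {17}
  (1,1,1) <- {13}
Distinct abstract states = 6

6


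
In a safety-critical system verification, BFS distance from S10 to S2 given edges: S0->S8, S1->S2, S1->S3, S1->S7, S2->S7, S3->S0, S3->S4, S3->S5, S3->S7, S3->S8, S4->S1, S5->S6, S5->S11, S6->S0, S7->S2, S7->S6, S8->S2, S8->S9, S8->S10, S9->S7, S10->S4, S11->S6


BFS layer-by-layer from S10:
  dist 0: {S10}
  dist 1: {S4}
  dist 2: {S1}
  dist 3: {S2, S3, S7}
  -> S2 reached at distance 3
Shortest path length = 3

3


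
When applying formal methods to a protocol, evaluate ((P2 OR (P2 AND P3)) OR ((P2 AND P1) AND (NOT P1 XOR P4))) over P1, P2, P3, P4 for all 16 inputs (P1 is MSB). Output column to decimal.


Formula: ((P2 OR (P2 AND P3)) OR ((P2 AND P1) AND (NOT P1 XOR P4))) over P1, P2, P3, P4 (16 rows)
Evaluate each row (bits = P1,P2,P3,P4, MSB first):
  row 0 [0000]: ((0 OR (0 AND 0)) OR ((0 AND 0) AND (NOT 0 XOR 0))) -> 0
  row 1 [0001]: ((0 OR (0 AND 0)) OR ((0 AND 0) AND (NOT 0 XOR 1))) -> 0
  row 2 [0010]: ((0 OR (0 AND 1)) OR ((0 AND 0) AND (NOT 0 XOR 0))) -> 0
  row 3 [0011]: ((0 OR (0 AND 1)) OR ((0 AND 0) AND (NOT 0 XOR 1))) -> 0
  row 4 [0100]: ((1 OR (1 AND 0)) OR ((1 AND 0) AND (NOT 0 XOR 0))) -> 1
  row 5 [0101]: ((1 OR (1 AND 0)) OR ((1 AND 0) AND (NOT 0 XOR 1))) -> 1
  row 6 [0110]: ((1 OR (1 AND 1)) OR ((1 AND 0) AND (NOT 0 XOR 0))) -> 1
  row 7 [0111]: ((1 OR (1 AND 1)) OR ((1 AND 0) AND (NOT 0 XOR 1))) -> 1
  row 8 [1000]: ((0 OR (0 AND 0)) OR ((0 AND 1) AND (NOT 1 XOR 0))) -> 0
  row 9 [1001]: ((0 OR (0 AND 0)) OR ((0 AND 1) AND (NOT 1 XOR 1))) -> 0
  row 10 [1010]: ((0 OR (0 AND 1)) OR ((0 AND 1) AND (NOT 1 XOR 0))) -> 0
  row 11 [1011]: ((0 OR (0 AND 1)) OR ((0 AND 1) AND (NOT 1 XOR 1))) -> 0
  row 12 [1100]: ((1 OR (1 AND 0)) OR ((1 AND 1) AND (NOT 1 XOR 0))) -> 1
  row 13 [1101]: ((1 OR (1 AND 0)) OR ((1 AND 1) AND (NOT 1 XOR 1))) -> 1
  row 14 [1110]: ((1 OR (1 AND 1)) OR ((1 AND 1) AND (NOT 1 XOR 0))) -> 1
  row 15 [1111]: ((1 OR (1 AND 1)) OR ((1 AND 1) AND (NOT 1 XOR 1))) -> 1
Full result column, 4 rows per line (P1,P2 fixed per line; P3,P4 runs 00..11 left to right):
  rows 0-3 [P1,P2=00]: 0000  = hex 0
  rows 4-7 [P1,P2=01]: 1111  = hex F
  rows 8-11 [P1,P2=10]: 0000  = hex 0
  rows 12-15 [P1,P2=11]: 1111  = hex F
Output column (row 0 .. row 15) = 0000111100001111
Output column grouped in 4s = 0000 1111 0000 1111 = 0x0F0F
Convert to decimal digit by digit (value = value*16 + digit):
  0 -> 0
  0*16 + 15 (F) = 15
  15*16 + 0 = 240
  240*16 + 15 (F) = 3855
Decimal = 3855

3855


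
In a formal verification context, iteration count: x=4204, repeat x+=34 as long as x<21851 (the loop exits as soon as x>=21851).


Step 1: x goes from 4204 toward 21851 by 34; the body runs while x<21851, so iterations = ceil((bound-start)/step)
Step 2: Distance=17647
Step 3: ceil(17647/34)=520

520


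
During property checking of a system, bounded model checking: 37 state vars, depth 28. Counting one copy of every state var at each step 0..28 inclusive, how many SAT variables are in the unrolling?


BMC unrolls to depth k, creating one copy of each state var for steps 0..k.
Step count = 28 + 1 = 29 (steps 0 through 28)
Vars per step = 37
Total = 37 * 29 = 1073

1073


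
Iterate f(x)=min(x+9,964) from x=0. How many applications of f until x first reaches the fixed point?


Step 1: x=0, cap=964, increment=9
Step 2: x grows by 9 each step until capped at 964; fixed point is x=964
Step 3: iterations = ceil(964/9) = 108

108


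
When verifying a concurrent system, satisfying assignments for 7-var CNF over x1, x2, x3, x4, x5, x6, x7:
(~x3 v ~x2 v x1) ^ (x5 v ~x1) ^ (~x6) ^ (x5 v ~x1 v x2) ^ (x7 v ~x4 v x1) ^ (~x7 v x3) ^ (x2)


CNF with 7 clauses over 7 vars (128 assignments).
An assignment satisfies CNF iff every clause has >=1 true literal.
Check each row (bits = x1,x2,x3,x4,x5,x6,x7; clause T/F shown):
  row 0 [0000000]: clauses=TTTTTTF -> 0
  row 1 [0000001]: clauses=TTTTTFF -> 0
  row 2 [0000010]: clauses=TTFTTTF -> 0
  row 3 [0000011]: clauses=TTFTTFF -> 0
  row 4 [0000100]: clauses=TTTTTTF -> 0
  (every remaining row is evaluated the same way; all 128 results are listed next)
Full result column, 8 rows per line (x1,x2,x3,x4 fixed per line; x5,x6,x7 runs 000..111 left to right):
  rows 0-7 [x1,x2,x3,x4=0000]: 00000000  (ones: 0)
  rows 8-15 [x1,x2,x3,x4=0001]: 00000000  (ones: 0)
  rows 16-23 [x1,x2,x3,x4=0010]: 00000000  (ones: 0)
  rows 24-31 [x1,x2,x3,x4=0011]: 00000000  (ones: 0)
  rows 32-39 [x1,x2,x3,x4=0100]: 10001000  (ones: 2)
  rows 40-47 [x1,x2,x3,x4=0101]: 00000000  (ones: 0)
  rows 48-55 [x1,x2,x3,x4=0110]: 00000000  (ones: 0)
  rows 56-63 [x1,x2,x3,x4=0111]: 00000000  (ones: 0)
  rows 64-71 [x1,x2,x3,x4=1000]: 00000000  (ones: 0)
  rows 72-79 [x1,x2,x3,x4=1001]: 00000000  (ones: 0)
  rows 80-87 [x1,x2,x3,x4=1010]: 00000000  (ones: 0)
  rows 88-95 [x1,x2,x3,x4=1011]: 00000000  (ones: 0)
  rows 96-103 [x1,x2,x3,x4=1100]: 00001000  (ones: 1)
  rows 104-111 [x1,x2,x3,x4=1101]: 00001000  (ones: 1)
  rows 112-119 [x1,x2,x3,x4=1110]: 00001100  (ones: 2)
  rows 120-127 [x1,x2,x3,x4=1111]: 00001100  (ones: 2)
Satisfying assignments = 0+0+0+0+2+0+0+0+0+0+0+0+1+1+2+2 = 8

8


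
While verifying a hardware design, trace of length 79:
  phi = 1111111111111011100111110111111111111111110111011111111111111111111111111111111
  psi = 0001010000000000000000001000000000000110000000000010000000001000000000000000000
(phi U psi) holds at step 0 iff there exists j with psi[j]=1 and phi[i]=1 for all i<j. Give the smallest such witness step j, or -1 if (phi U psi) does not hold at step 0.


(phi U psi) at 0: need smallest j with psi[j]=1 and phi[i]=1 for all i in [0,j).
Scan from step 0:
  step 0: phi=1, psi=0 -> continue
  step 1: phi=1, psi=0 -> continue
  step 2: phi=1, psi=0 -> continue
  step 3: psi=1 and phi held for [0,3) -> witness found
Witness step = 3

3


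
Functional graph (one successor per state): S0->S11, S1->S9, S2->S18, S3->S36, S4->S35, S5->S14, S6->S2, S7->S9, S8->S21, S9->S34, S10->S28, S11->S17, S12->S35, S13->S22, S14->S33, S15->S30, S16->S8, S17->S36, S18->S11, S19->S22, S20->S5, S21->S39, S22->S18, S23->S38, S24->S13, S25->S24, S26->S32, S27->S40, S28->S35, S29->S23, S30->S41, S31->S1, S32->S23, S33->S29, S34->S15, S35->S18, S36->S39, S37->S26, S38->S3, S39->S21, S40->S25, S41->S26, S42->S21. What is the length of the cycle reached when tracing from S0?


Trace from S0 until a state repeats:
  S0 -> S11 -> S17 -> S36 -> S39 -> S21 -> S39
S39 first seen at step 4, revisited at step 6.
Cycle length = 6 - 4 = 2

2


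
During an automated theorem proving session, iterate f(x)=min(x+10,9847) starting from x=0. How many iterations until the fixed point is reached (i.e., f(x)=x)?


Step 1: x=0, cap=9847, increment=10
Step 2: x grows by 10 each step until capped at 9847; fixed point is x=9847
Step 3: iterations = ceil(9847/10) = 985

985


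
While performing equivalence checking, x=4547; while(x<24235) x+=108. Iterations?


Step 1: x goes from 4547 toward 24235 by 108; the body runs while x<24235, so iterations = ceil((bound-start)/step)
Step 2: Distance=19688
Step 3: ceil(19688/108)=183

183


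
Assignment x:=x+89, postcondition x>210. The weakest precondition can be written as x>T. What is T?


Formula: wp(x:=E, P) = P[E/x] (substitute E for x in postcondition)
Step 1: Postcondition: x>210
Step 2: Substitute x+89 for x: x+89>210
Step 3: Solve for x: x > 210-89 = 121

121


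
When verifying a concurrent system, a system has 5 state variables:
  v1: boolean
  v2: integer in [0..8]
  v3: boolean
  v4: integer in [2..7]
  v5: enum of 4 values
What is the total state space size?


State space = product of domain sizes of all variables.
Domain sizes:
  v1 (boolean): 2
  v2 (integer in [0..8]): 9
  v3 (boolean): 2
  v4 (integer in [2..7]): 6
  v5 (enum of 4 values): 4
Product = 2 * 9 * 2 * 6 * 4 = 864

864


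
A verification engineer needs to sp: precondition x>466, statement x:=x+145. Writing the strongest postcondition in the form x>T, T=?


Formula: sp(P, x:=E) = exists old_x. (x = E[old_x/x]) AND P[old_x/x] (old_x is the value of x before the assignment; eliminate old_x by solving x = E[old_x/x] for old_x)
Step 1: Precondition P: x>466, i.e. old_x > 466
Step 2: Assignment gives x = old_x + 145, so old_x = x - 145
Step 3: Substitute into P: x - 145 > 466
Step 4: Simplify: x > 466+145 = 611

611


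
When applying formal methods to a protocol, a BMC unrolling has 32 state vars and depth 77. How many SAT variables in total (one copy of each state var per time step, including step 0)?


BMC unrolls to depth k, creating one copy of each state var for steps 0..k.
Step count = 77 + 1 = 78 (steps 0 through 77)
Vars per step = 32
Total = 32 * 78 = 2496

2496


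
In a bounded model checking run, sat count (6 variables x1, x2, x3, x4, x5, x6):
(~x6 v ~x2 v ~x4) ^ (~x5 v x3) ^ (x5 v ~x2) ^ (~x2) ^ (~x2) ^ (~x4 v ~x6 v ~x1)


CNF with 6 clauses over 6 vars (64 assignments).
An assignment satisfies CNF iff every clause has >=1 true literal.
Check each row (bits = x1,x2,x3,x4,x5,x6; clause T/F shown):
  row 0 [000000]: clauses=TTTTTT -> 1
  row 1 [000001]: clauses=TTTTTT -> 1
  row 2 [000010]: clauses=TFTTTT -> 0
  row 3 [000011]: clauses=TFTTTT -> 0
  row 4 [000100]: clauses=TTTTTT -> 1
  (every remaining row is evaluated the same way; all 64 results are listed next)
Full result column, 8 rows per line (x1,x2,x3 fixed per line; x4,x5,x6 runs 000..111 left to right):
  rows 0-7 [x1,x2,x3=000]: 11001100  (ones: 4)
  rows 8-15 [x1,x2,x3=001]: 11111111  (ones: 8)
  rows 16-23 [x1,x2,x3=010]: 00000000  (ones: 0)
  rows 24-31 [x1,x2,x3=011]: 00000000  (ones: 0)
  rows 32-39 [x1,x2,x3=100]: 11001000  (ones: 3)
  rows 40-47 [x1,x2,x3=101]: 11111010  (ones: 6)
  rows 48-55 [x1,x2,x3=110]: 00000000  (ones: 0)
  rows 56-63 [x1,x2,x3=111]: 00000000  (ones: 0)
Satisfying assignments = 4+8+0+0+3+6+0+0 = 21

21


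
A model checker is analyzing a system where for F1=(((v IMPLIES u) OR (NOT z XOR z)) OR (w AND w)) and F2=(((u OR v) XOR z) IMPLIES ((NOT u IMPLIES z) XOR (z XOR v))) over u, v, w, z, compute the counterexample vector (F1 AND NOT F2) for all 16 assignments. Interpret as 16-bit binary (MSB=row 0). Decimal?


F1 = (((v IMPLIES u) OR (NOT z XOR z)) OR (w AND w))
F2 = (((u OR v) XOR z) IMPLIES ((NOT u IMPLIES z) XOR (z XOR v)))
Counterexample to F1=>F2 is where F1=1 and F2=0.
Evaluate each row (bits = u,v,w,z, MSB first):
  row 0 [0000]: F1=1 F2=1 -> F1&~F2 -> 0
  row 1 [0001]: F1=1 F2=0 -> F1&~F2 -> 1
  row 2 [0010]: F1=1 F2=1 -> F1&~F2 -> 0
  row 3 [0011]: F1=1 F2=0 -> F1&~F2 -> 1
  row 4 [0100]: F1=1 F2=1 -> F1&~F2 -> 0
  row 5 [0101]: F1=1 F2=1 -> F1&~F2 -> 0
  row 6 [0110]: F1=1 F2=1 -> F1&~F2 -> 0
  row 7 [0111]: F1=1 F2=1 -> F1&~F2 -> 0
  row 8 [1000]: F1=1 F2=1 -> F1&~F2 -> 0
  row 9 [1001]: F1=1 F2=1 -> F1&~F2 -> 0
  row 10 [1010]: F1=1 F2=1 -> F1&~F2 -> 0
  row 11 [1011]: F1=1 F2=1 -> F1&~F2 -> 0
  row 12 [1100]: F1=1 F2=0 -> F1&~F2 -> 1
  row 13 [1101]: F1=1 F2=1 -> F1&~F2 -> 0
  row 14 [1110]: F1=1 F2=0 -> F1&~F2 -> 1
  row 15 [1111]: F1=1 F2=1 -> F1&~F2 -> 0
Full result column, 4 rows per line (u,v fixed per line; w,z runs 00..11 left to right):
  rows 0-3 [u,v=00]: 0101  = hex 5
  rows 4-7 [u,v=01]: 0000  = hex 0
  rows 8-11 [u,v=10]: 0000  = hex 0
  rows 12-15 [u,v=11]: 1010  = hex A
Counterexample vector (row 0 .. row 15) = 0101000000001010
Output column grouped in 4s = 0101 0000 0000 1010 = 0x500A
Convert to decimal digit by digit (value = value*16 + digit):
  5 -> 5
  5*16 + 0 = 80
  80*16 + 0 = 1280
  1280*16 + 10 (A) = 20490
Decimal = 20490

20490
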